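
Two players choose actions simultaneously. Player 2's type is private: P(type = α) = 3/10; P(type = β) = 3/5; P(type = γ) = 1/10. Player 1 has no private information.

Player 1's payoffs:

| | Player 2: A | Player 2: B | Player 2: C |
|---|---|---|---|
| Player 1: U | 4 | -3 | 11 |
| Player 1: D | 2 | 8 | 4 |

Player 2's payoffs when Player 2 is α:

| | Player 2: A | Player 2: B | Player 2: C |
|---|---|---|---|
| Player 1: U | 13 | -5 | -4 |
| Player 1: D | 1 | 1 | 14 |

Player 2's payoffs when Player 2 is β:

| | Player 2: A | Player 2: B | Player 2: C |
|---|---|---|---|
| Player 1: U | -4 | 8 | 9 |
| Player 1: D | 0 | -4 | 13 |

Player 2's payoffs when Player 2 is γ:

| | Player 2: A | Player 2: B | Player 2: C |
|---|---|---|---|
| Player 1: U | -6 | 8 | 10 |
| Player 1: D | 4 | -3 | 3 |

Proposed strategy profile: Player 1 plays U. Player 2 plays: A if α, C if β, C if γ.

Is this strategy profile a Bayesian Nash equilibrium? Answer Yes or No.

Yes

Player 1 plays U: E[U] = 3/10·(4) + 3/5·(11) + 1/10·(11) = 89/10; E[D] = 17/5. Best-responding. ✓
Player 2 (type α), facing U: A gives 13, B gives -5, C gives -4. Proposed A is best. ✓
Player 2 (type β), facing U: A gives -4, B gives 8, C gives 9. Proposed C is best. ✓
Player 2 (type γ), facing U: A gives -6, B gives 8, C gives 10. Proposed C is best. ✓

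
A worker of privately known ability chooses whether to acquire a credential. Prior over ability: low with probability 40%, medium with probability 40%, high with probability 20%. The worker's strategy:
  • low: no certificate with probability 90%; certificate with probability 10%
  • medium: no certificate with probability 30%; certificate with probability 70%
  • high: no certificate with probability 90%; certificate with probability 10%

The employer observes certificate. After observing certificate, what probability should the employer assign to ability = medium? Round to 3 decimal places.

P(certificate) = 0.4·0.1 + 0.4·0.7 + 0.2·0.1 = 0.34
P(medium | certificate) = (0.4·0.7) / 0.34 = 0.28 / 0.34 = 0.823529

0.824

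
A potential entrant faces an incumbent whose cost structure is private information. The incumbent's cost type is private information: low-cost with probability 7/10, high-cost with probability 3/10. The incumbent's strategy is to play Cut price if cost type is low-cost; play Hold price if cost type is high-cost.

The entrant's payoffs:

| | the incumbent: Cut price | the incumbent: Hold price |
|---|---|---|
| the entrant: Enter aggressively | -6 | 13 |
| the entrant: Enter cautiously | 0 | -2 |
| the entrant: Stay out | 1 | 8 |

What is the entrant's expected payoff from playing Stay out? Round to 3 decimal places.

3.100

Take the expectation over the incumbent's cost type, weighting each type's action by its prior probability.
E[Stay out] = 7/10·1 + 3/10·8 = 7/10 + 12/5 = 31/10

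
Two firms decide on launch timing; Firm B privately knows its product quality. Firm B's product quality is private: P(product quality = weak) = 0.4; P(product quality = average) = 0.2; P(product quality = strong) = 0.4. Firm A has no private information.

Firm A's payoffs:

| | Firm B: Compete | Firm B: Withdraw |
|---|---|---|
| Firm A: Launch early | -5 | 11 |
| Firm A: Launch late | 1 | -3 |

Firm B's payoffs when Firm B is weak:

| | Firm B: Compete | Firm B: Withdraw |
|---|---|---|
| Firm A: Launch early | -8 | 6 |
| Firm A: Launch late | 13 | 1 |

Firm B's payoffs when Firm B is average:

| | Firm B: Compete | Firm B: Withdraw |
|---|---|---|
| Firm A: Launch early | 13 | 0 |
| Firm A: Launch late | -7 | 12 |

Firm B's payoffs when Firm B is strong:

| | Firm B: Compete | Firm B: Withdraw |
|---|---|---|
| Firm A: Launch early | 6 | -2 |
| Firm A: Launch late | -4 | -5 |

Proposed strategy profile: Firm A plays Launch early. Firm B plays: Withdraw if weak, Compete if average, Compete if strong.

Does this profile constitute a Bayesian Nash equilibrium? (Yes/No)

Yes

A profile is a BNE iff every type of every player is best-responding given beliefs about the other side.
Firm A plays Launch early: E[Launch early] = 0.4·(11) + 0.2·(-5) + 0.4·(-5) = 1.4; E[Launch late] = -0.6. Best-responding. ✓
Firm B (product quality weak), facing Launch early: Compete gives -8, Withdraw gives 6. Proposed Withdraw is best. ✓
Firm B (product quality average), facing Launch early: Compete gives 13, Withdraw gives 0. Proposed Compete is best. ✓
Firm B (product quality strong), facing Launch early: Compete gives 6, Withdraw gives -2. Proposed Compete is best. ✓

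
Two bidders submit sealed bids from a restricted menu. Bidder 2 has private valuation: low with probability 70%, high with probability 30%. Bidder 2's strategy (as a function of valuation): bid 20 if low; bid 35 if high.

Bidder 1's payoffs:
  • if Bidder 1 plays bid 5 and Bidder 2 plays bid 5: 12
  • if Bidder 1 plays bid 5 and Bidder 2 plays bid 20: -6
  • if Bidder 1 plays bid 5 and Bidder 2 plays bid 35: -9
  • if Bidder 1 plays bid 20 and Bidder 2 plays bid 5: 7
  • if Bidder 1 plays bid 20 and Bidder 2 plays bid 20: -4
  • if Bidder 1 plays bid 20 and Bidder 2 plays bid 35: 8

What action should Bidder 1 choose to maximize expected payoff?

bid 20

Compute Bidder 1's expected payoff for each action, taking the expectation over Bidder 2's type.
E[bid 5] = 0.7·(-6) + 0.3·(-9) = -6.9
E[bid 20] = 0.7·(-4) + 0.3·(8) = -0.4
Best response: bid 20 (-0.4 is the largest).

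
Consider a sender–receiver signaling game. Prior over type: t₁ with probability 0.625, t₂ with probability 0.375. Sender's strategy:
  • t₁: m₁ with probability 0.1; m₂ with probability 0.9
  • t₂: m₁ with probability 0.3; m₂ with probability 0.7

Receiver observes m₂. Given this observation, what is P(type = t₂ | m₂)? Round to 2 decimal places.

P(m₂) = 0.625·0.9 + 0.375·0.7 = 0.825
P(t₂ | m₂) = (0.375·0.7) / 0.825 = 0.2625 / 0.825 = 0.318182

0.32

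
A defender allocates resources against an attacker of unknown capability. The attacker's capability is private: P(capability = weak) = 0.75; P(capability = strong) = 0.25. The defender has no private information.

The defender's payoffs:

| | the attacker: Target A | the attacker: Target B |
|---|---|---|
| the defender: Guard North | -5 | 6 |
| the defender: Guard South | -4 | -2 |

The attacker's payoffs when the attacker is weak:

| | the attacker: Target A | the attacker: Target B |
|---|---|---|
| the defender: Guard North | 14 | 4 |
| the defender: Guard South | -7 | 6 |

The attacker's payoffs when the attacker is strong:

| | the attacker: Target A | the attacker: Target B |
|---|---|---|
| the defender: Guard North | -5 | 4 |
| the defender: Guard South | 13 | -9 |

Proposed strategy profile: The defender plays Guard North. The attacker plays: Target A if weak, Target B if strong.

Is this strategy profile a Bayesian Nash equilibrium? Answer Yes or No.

The defender plays Guard North: E[Guard North] = 0.75·(-5) + 0.25·(6) = -2.25; E[Guard South] = -3.5. Best-responding. ✓
The attacker (capability weak), facing Guard North: Target A gives 14, Target B gives 4. Proposed Target A is best. ✓
The attacker (capability strong), facing Guard North: Target A gives -5, Target B gives 4. Proposed Target B is best. ✓

Yes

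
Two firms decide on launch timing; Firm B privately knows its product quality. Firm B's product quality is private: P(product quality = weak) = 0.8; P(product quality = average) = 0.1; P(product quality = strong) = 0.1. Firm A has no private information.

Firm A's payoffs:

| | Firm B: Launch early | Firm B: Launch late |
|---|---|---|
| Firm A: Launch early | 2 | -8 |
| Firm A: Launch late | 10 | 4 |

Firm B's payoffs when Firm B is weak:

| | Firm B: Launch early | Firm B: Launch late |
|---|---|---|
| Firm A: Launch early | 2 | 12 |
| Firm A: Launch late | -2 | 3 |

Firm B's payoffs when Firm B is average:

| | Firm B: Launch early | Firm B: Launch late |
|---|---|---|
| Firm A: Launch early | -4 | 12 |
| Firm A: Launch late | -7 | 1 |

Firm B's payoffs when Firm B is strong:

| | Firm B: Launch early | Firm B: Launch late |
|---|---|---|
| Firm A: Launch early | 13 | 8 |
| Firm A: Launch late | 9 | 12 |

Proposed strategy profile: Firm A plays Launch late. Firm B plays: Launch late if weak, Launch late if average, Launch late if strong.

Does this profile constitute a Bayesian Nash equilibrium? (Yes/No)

Yes

Firm A plays Launch late: E[Launch late] = 0.8·(4) + 0.1·(4) + 0.1·(4) = 4; E[Launch early] = -8. Best-responding. ✓
Firm B (product quality weak), facing Launch late: Launch early gives -2, Launch late gives 3. Proposed Launch late is best. ✓
Firm B (product quality average), facing Launch late: Launch early gives -7, Launch late gives 1. Proposed Launch late is best. ✓
Firm B (product quality strong), facing Launch late: Launch early gives 9, Launch late gives 12. Proposed Launch late is best. ✓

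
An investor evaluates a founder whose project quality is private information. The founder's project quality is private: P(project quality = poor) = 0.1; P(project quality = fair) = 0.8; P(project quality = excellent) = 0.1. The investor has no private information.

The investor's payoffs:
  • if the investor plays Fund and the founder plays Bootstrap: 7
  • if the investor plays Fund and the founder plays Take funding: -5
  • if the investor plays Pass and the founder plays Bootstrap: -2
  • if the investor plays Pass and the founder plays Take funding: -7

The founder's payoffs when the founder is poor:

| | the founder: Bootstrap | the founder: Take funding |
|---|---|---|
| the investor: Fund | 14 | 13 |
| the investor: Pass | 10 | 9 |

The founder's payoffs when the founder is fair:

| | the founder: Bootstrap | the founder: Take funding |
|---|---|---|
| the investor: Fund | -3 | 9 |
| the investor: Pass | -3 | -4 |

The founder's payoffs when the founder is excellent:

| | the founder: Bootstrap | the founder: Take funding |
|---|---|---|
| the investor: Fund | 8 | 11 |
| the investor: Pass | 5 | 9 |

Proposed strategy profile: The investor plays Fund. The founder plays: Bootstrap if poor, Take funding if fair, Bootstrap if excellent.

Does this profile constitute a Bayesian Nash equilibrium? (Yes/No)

No

A profile is a BNE iff every type of every player is best-responding given beliefs about the other side.
The investor plays Fund: E[Fund] = 0.1·(7) + 0.8·(-5) + 0.1·(7) = -2.6; E[Pass] = -6. Best-responding. ✓
The founder (project quality poor), facing Fund: Bootstrap gives 14, Take funding gives 13. Proposed Bootstrap is best. ✓
The founder (project quality fair), facing Fund: Bootstrap gives -3, Take funding gives 9. Proposed Take funding is best. ✓
The founder (project quality excellent), facing Fund: Bootstrap gives 8, Take funding gives 11. Proposed Bootstrap is not best — profitable deviation exists. ✗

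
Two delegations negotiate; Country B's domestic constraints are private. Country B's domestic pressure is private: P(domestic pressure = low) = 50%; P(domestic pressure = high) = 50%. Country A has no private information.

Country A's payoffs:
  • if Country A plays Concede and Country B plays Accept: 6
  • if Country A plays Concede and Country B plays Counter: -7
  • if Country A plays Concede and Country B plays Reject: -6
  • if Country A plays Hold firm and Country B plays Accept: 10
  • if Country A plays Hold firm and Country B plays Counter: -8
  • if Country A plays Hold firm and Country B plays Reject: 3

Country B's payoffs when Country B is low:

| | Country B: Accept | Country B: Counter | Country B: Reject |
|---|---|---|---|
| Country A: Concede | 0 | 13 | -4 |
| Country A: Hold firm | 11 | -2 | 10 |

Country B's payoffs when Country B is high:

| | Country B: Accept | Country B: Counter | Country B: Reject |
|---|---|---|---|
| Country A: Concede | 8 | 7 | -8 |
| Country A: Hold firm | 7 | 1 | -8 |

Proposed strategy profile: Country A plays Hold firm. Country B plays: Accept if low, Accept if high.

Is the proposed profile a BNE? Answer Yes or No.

Yes

Country A plays Hold firm: E[Hold firm] = 0.5·(10) + 0.5·(10) = 10; E[Concede] = 6. Best-responding. ✓
Country B (domestic pressure low), facing Hold firm: Accept gives 11, Counter gives -2, Reject gives 10. Proposed Accept is best. ✓
Country B (domestic pressure high), facing Hold firm: Accept gives 7, Counter gives 1, Reject gives -8. Proposed Accept is best. ✓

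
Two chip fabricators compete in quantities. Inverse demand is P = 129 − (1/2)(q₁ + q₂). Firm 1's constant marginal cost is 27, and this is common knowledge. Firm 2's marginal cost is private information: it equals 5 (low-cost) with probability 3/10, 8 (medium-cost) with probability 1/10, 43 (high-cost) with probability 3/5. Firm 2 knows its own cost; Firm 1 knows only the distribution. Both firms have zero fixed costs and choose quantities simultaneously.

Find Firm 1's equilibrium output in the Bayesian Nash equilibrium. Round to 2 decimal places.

Firm 2 with cost c maximizes (129 − (1/2)(q₁+q₂) − c)·q₂, giving q₂(c) = (129 − c − (1/2)q₁).
E[c₂] = 3/10·5 + 1/10·8 + 3/5·43 = 28.1
Firm 1's FOC against E[q₂] yields q₁ = (129 − 2·27 + E[c₂])/(3/2) = (129 − 54 + 28.1)/(3/2) = 68.7333.

68.73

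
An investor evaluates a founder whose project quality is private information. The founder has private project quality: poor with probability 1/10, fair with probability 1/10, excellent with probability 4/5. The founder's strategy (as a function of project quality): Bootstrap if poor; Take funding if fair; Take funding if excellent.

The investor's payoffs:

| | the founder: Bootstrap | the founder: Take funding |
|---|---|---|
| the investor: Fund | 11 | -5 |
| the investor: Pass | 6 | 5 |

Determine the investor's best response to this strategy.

Pass

E[Fund] = 1/10·(11) + 1/10·(-5) + 4/5·(-5) = -17/5
E[Pass] = 1/10·(6) + 1/10·(5) + 4/5·(5) = 51/10
Best response: Pass (51/10 is the largest).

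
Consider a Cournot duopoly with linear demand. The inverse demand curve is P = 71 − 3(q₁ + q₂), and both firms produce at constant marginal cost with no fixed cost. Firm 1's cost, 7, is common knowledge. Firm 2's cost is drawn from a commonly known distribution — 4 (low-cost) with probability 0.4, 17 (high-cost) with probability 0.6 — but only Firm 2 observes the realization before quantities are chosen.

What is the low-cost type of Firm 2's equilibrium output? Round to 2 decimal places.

7.34

Firm 2 with cost c maximizes (71 − 3(q₁+q₂) − c)·q₂, giving q₂(c) = (71 − c − 3q₁)/6.
E[c₂] = 0.4·4 + 0.6·17 = 11.8
Firm 1's FOC against E[q₂] yields q₁ = (71 − 2·7 + E[c₂])/9 = (71 − 14 + 11.8)/9 = 7.64444.
q₂(low-cost) = (71 − 4 − 3·7.64444)/6 = 7.34444.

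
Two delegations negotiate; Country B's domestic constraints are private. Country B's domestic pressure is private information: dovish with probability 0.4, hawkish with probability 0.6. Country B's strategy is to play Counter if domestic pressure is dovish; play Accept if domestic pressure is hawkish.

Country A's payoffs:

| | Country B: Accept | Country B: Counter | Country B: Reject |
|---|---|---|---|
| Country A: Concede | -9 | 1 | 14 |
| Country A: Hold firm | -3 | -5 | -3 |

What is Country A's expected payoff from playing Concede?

E[Concede] = 0.4·1 + 0.6·(-9) = 0.4 + (-5.4) = -5

-5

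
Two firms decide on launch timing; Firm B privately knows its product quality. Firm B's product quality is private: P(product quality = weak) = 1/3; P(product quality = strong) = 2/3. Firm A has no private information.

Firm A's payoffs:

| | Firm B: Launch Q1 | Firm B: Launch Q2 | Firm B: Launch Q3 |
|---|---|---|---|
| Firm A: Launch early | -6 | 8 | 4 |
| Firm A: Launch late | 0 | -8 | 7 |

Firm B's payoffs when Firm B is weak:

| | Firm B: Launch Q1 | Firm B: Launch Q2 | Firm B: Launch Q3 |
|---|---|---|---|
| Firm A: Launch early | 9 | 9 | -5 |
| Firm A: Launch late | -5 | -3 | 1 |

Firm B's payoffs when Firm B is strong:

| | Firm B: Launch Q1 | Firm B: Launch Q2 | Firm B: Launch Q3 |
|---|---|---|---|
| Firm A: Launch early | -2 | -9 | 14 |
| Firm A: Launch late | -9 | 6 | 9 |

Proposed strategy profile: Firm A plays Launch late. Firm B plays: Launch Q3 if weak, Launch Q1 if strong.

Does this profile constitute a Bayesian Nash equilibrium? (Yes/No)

No

A profile is a BNE iff every type of every player is best-responding given beliefs about the other side.
Firm A plays Launch late: E[Launch late] = 1/3·(7) + 2/3·(0) = 7/3; E[Launch early] = -8/3. Best-responding. ✓
Firm B (product quality weak), facing Launch late: Launch Q1 gives -5, Launch Q2 gives -3, Launch Q3 gives 1. Proposed Launch Q3 is best. ✓
Firm B (product quality strong), facing Launch late: Launch Q1 gives -9, Launch Q2 gives 6, Launch Q3 gives 9. Proposed Launch Q1 is not best — profitable deviation exists. ✗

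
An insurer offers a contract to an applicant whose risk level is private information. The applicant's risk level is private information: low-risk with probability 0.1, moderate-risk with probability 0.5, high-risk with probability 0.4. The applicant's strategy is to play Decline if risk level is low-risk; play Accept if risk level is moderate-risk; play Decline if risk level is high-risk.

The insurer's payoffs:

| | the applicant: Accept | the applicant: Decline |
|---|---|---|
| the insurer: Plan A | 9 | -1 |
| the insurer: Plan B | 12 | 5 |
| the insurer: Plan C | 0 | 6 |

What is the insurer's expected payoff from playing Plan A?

Take the expectation over the applicant's risk level, weighting each type's action by its prior probability.
E[Plan A] = 0.1·(-1) + 0.5·9 + 0.4·(-1) = (-0.1) + 4.5 + (-0.4) = 4

4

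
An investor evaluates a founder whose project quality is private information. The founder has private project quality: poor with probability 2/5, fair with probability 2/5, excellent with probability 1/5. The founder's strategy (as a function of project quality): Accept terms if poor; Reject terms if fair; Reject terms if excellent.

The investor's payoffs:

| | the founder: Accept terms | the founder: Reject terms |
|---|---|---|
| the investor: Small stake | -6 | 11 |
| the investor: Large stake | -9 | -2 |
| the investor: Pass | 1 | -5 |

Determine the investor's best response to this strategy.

E[Small stake] = 2/5·(-6) + 2/5·(11) + 1/5·(11) = 21/5
E[Large stake] = 2/5·(-9) + 2/5·(-2) + 1/5·(-2) = -24/5
E[Pass] = 2/5·(1) + 2/5·(-5) + 1/5·(-5) = -13/5
Best response: Small stake (21/5 is the largest).

Small stake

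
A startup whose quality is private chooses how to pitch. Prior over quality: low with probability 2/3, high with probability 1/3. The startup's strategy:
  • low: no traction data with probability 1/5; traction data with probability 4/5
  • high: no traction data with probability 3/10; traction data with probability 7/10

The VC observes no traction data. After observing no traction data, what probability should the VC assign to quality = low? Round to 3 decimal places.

0.571

P(no traction data) = (2/3)·(1/5) + (1/3)·(3/10) = 7/30
P(low | no traction data) = ((2/3)·(1/5)) / (7/30) = (2/15) / (7/30) = 4/7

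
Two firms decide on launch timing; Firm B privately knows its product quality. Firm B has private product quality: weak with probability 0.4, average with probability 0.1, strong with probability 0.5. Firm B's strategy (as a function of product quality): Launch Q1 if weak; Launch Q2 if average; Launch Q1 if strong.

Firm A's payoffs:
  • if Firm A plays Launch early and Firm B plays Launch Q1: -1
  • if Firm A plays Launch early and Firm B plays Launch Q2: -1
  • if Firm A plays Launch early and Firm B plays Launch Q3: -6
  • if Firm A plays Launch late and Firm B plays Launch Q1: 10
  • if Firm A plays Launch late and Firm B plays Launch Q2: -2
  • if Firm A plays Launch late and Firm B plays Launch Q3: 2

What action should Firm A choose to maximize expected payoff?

Compute Firm A's expected payoff for each action, taking the expectation over Firm B's type.
E[Launch early] = 0.4·(-1) + 0.1·(-1) + 0.5·(-1) = -1
E[Launch late] = 0.4·(10) + 0.1·(-2) + 0.5·(10) = 8.8
Best response: Launch late (8.8 is the largest).

Launch late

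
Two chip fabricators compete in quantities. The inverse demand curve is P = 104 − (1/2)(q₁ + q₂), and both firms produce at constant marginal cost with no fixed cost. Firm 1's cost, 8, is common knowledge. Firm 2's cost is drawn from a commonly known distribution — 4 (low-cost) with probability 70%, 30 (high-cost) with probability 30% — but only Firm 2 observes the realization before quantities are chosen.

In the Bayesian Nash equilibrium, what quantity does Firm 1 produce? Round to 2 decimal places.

66.53

Firm 2 with cost c maximizes (104 − (1/2)(q₁+q₂) − c)·q₂, giving q₂(c) = (104 − c − (1/2)q₁).
E[c₂] = 0.7·4 + 0.3·30 = 11.8
Firm 1's FOC against E[q₂] yields q₁ = (104 − 2·8 + E[c₂])/(3/2) = (104 − 16 + 11.8)/(3/2) = 66.5333.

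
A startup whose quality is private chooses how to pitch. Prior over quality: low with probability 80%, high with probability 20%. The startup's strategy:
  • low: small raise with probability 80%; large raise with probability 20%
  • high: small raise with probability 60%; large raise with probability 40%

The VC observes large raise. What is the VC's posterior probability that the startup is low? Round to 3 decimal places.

0.667

P(large raise) = 0.8·0.2 + 0.2·0.4 = 0.24
P(low | large raise) = (0.8·0.2) / 0.24 = 0.16 / 0.24 = 0.666667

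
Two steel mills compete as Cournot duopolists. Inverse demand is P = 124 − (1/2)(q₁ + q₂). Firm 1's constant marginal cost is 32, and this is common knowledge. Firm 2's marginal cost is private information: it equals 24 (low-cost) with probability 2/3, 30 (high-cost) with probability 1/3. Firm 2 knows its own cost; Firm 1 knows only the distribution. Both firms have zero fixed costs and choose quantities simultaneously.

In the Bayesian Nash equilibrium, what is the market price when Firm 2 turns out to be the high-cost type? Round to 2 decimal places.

62.67

Type-c best response for Firm 2: q₂(c) = (124 − c) − q₁/2.
Firm 1 maximizes expected profit; its first-order condition is 124 − q₁ − (1/2)E[q₂] − 32 = 0.
Substituting E[q₂] and solving: E[c₂] = 26, so q₁ = (124 − 2·32 + 26)/(3/2) = 57.3333.
q₂(high-cost) = 65.3333, so P = 124 − (1/2)·(57.3333 + 65.3333) = 62.6667.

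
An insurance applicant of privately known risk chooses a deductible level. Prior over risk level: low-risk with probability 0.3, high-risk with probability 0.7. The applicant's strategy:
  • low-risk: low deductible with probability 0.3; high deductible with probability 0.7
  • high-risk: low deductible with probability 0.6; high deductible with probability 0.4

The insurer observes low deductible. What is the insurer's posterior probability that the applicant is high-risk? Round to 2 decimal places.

0.82

Apply Bayes' rule using the sender's strategy as the likelihood.
P(low deductible) = 0.3·0.3 + 0.7·0.6 = 0.51
P(high-risk | low deductible) = (0.7·0.6) / 0.51 = 0.42 / 0.51 = 0.823529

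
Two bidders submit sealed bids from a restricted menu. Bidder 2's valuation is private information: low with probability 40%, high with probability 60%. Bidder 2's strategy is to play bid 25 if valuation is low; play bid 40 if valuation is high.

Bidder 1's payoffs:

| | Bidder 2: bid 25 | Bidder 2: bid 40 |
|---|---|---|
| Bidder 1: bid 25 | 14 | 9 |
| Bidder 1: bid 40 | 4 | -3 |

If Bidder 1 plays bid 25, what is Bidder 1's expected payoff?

11

E[bid 25] = 0.4·14 + 0.6·9 = 5.6 + 5.4 = 11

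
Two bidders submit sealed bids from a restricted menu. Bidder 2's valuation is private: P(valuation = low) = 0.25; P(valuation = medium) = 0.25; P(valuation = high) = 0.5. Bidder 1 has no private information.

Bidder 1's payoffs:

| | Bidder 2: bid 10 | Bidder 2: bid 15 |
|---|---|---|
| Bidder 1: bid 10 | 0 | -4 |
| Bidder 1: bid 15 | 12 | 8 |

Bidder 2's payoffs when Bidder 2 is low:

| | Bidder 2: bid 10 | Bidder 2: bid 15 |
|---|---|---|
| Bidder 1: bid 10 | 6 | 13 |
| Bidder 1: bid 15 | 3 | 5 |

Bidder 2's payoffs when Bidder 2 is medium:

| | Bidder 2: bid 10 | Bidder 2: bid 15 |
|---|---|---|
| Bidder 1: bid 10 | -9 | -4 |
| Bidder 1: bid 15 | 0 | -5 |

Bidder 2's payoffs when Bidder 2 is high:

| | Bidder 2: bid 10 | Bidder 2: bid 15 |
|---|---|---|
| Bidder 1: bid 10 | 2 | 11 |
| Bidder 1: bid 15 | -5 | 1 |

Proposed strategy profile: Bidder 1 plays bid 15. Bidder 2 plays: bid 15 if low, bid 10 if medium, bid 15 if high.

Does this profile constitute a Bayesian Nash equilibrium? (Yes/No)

A profile is a BNE iff every type of every player is best-responding given beliefs about the other side.
Bidder 1 plays bid 15: E[bid 15] = 0.25·(8) + 0.25·(12) + 0.5·(8) = 9; E[bid 10] = -3. Best-responding. ✓
Bidder 2 (valuation low), facing bid 15: bid 10 gives 3, bid 15 gives 5. Proposed bid 15 is best. ✓
Bidder 2 (valuation medium), facing bid 15: bid 10 gives 0, bid 15 gives -5. Proposed bid 10 is best. ✓
Bidder 2 (valuation high), facing bid 15: bid 10 gives -5, bid 15 gives 1. Proposed bid 15 is best. ✓

Yes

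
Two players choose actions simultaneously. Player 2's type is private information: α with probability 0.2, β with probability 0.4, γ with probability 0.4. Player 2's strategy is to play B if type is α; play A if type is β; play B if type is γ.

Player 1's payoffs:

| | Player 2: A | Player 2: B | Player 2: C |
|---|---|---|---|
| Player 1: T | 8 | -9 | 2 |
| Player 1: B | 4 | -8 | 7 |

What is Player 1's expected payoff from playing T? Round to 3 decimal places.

E[T] = 0.2·(-9) + 0.4·8 + 0.4·(-9) = (-1.8) + 3.2 + (-3.6) = -2.2

-2.200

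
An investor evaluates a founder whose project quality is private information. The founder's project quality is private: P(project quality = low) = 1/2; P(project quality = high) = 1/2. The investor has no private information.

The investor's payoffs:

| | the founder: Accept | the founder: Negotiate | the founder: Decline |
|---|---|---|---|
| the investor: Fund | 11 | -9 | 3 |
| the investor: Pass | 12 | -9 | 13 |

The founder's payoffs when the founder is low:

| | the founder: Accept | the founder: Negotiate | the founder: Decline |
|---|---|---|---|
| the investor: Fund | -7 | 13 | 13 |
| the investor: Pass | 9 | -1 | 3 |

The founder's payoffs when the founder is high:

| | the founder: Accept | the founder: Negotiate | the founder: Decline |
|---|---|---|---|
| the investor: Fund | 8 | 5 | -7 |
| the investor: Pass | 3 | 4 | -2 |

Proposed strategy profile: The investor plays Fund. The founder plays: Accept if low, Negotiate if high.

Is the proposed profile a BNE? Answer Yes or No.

No

The investor plays Fund: E[Fund] = 1/2·(11) + 1/2·(-9) = 1; E[Pass] = 3/2. Not best-responding. ✗
The founder (project quality low), facing Fund: Accept gives -7, Negotiate gives 13, Decline gives 13. Proposed Accept is not best — profitable deviation exists. ✗
The founder (project quality high), facing Fund: Accept gives 8, Negotiate gives 5, Decline gives -7. Proposed Negotiate is not best — profitable deviation exists. ✗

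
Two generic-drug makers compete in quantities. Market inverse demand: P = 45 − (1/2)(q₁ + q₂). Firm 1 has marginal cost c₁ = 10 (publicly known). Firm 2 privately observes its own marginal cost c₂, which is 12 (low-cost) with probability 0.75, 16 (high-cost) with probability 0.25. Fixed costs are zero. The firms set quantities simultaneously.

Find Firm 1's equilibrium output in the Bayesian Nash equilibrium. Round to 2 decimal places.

Firm 2 with cost c maximizes (45 − (1/2)(q₁+q₂) − c)·q₂, giving q₂(c) = (45 − c − (1/2)q₁).
E[c₂] = 0.75·12 + 0.25·16 = 13
Firm 1's FOC against E[q₂] yields q₁ = (45 − 2·10 + E[c₂])/(3/2) = (45 − 20 + 13)/(3/2) = 25.3333.

25.33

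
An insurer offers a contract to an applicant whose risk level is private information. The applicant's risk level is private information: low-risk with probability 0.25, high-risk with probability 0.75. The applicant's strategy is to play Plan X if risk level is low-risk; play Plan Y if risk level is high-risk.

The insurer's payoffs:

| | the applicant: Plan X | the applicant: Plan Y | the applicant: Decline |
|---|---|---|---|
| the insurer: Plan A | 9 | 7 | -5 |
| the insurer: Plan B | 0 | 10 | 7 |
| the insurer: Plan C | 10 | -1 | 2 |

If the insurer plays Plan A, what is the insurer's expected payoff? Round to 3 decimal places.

E[Plan A] = 0.25·9 + 0.75·7 = 2.25 + 5.25 = 7.5

7.500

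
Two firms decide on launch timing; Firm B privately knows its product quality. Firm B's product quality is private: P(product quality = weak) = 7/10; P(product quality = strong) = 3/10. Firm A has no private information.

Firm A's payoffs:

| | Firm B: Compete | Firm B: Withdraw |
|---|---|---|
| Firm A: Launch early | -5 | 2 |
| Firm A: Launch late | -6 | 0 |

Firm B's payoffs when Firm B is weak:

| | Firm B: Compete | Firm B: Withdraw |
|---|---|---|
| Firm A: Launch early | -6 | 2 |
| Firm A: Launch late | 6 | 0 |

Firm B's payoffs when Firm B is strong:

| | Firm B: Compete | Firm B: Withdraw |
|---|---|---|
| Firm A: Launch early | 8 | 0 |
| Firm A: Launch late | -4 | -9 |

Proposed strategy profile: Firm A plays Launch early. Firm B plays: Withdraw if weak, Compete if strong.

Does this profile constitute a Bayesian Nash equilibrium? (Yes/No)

Yes

Firm A plays Launch early: E[Launch early] = 7/10·(2) + 3/10·(-5) = -1/10; E[Launch late] = -9/5. Best-responding. ✓
Firm B (product quality weak), facing Launch early: Compete gives -6, Withdraw gives 2. Proposed Withdraw is best. ✓
Firm B (product quality strong), facing Launch early: Compete gives 8, Withdraw gives 0. Proposed Compete is best. ✓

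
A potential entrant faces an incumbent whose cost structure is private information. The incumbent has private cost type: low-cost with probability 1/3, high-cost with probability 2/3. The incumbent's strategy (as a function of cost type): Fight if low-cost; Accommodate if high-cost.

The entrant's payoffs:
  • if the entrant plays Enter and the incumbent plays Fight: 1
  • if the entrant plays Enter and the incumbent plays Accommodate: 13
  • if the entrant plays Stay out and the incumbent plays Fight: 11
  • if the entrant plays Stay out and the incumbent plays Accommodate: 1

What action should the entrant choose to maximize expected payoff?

Enter

Compute the entrant's expected payoff for each action, taking the expectation over the incumbent's type.
E[Enter] = 1/3·(1) + 2/3·(13) = 9
E[Stay out] = 1/3·(11) + 2/3·(1) = 13/3
Best response: Enter (9 is the largest).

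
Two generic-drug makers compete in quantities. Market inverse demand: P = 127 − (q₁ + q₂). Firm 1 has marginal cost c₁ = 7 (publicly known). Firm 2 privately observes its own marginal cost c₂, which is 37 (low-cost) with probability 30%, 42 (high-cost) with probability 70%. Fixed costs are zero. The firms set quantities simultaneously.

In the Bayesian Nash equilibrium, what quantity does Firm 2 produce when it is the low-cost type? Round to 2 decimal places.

19.42

Each type of Firm 2 best-responds to q₁; Firm 1 best-responds to the expected q₂ over Firm 2's types.
Firm 2 with cost c maximizes (127 − (q₁+q₂) − c)·q₂, giving q₂(c) = (127 − c − q₁)/2.
E[c₂] = 0.3·37 + 0.7·42 = 40.5
Firm 1's FOC against E[q₂] yields q₁ = (127 − 2·7 + E[c₂])/3 = (127 − 14 + 40.5)/3 = 51.1667.
q₂(low-cost) = (127 − 37 − 51.1667)/2 = 19.4167.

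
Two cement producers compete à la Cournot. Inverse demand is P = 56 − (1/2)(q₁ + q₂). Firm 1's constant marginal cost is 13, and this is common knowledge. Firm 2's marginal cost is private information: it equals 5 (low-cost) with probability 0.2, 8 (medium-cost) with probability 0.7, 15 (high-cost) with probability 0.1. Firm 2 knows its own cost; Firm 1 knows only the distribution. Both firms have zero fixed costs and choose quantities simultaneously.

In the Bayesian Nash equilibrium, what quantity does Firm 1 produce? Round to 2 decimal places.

Each type of Firm 2 best-responds to q₁; Firm 1 best-responds to the expected q₂ over Firm 2's types.
Firm 2 with cost c maximizes (56 − (1/2)(q₁+q₂) − c)·q₂, giving q₂(c) = (56 − c − (1/2)q₁).
E[c₂] = 0.2·5 + 0.7·8 + 0.1·15 = 8.1
Firm 1's FOC against E[q₂] yields q₁ = (56 − 2·13 + E[c₂])/(3/2) = (56 − 26 + 8.1)/(3/2) = 25.4.

25.40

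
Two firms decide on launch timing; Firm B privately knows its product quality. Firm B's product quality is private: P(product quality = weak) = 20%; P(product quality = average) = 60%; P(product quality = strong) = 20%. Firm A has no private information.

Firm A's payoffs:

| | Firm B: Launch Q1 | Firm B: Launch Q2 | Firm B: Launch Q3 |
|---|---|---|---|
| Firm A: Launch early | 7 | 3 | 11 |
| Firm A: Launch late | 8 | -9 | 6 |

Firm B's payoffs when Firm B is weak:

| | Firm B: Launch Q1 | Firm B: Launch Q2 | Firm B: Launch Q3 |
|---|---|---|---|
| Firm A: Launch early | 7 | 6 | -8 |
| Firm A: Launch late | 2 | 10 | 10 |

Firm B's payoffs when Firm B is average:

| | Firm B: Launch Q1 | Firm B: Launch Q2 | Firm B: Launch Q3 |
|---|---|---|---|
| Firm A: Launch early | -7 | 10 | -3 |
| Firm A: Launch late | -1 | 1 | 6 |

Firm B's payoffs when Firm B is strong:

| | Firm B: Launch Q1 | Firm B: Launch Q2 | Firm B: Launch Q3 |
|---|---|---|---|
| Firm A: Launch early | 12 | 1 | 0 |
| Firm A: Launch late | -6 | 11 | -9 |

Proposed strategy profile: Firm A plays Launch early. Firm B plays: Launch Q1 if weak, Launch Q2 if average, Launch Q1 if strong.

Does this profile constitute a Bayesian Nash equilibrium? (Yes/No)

Yes

Firm A plays Launch early: E[Launch early] = 0.2·(7) + 0.6·(3) + 0.2·(7) = 4.6; E[Launch late] = -2.2. Best-responding. ✓
Firm B (product quality weak), facing Launch early: Launch Q1 gives 7, Launch Q2 gives 6, Launch Q3 gives -8. Proposed Launch Q1 is best. ✓
Firm B (product quality average), facing Launch early: Launch Q1 gives -7, Launch Q2 gives 10, Launch Q3 gives -3. Proposed Launch Q2 is best. ✓
Firm B (product quality strong), facing Launch early: Launch Q1 gives 12, Launch Q2 gives 1, Launch Q3 gives 0. Proposed Launch Q1 is best. ✓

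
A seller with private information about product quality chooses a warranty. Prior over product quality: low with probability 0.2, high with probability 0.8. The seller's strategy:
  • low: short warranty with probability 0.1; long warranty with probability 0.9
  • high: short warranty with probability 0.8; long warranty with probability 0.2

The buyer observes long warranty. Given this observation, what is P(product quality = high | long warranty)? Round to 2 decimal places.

P(long warranty) = 0.2·0.9 + 0.8·0.2 = 0.34
P(high | long warranty) = (0.8·0.2) / 0.34 = 0.16 / 0.34 = 0.470588

0.47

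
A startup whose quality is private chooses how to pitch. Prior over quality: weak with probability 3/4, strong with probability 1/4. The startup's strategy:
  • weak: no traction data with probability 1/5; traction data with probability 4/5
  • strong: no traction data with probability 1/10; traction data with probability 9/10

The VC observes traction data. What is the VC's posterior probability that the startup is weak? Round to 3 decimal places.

Apply Bayes' rule using the sender's strategy as the likelihood.
P(traction data) = (3/4)·(4/5) + (1/4)·(9/10) = 33/40
P(weak | traction data) = ((3/4)·(4/5)) / (33/40) = (3/5) / (33/40) = 8/11

0.727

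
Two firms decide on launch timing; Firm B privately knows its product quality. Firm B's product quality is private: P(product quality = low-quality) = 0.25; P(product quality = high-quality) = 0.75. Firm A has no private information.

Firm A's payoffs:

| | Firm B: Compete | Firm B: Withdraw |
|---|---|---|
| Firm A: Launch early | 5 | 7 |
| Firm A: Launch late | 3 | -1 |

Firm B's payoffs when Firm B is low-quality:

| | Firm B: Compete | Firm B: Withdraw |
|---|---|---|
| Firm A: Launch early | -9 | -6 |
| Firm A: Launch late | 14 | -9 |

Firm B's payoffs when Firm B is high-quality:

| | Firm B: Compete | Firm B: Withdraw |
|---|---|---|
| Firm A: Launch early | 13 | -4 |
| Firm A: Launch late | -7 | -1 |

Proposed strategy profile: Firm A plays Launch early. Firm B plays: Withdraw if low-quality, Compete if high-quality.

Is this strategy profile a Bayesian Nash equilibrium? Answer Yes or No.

Yes

Firm A plays Launch early: E[Launch early] = 0.25·(7) + 0.75·(5) = 5.5; E[Launch late] = 2. Best-responding. ✓
Firm B (product quality low-quality), facing Launch early: Compete gives -9, Withdraw gives -6. Proposed Withdraw is best. ✓
Firm B (product quality high-quality), facing Launch early: Compete gives 13, Withdraw gives -4. Proposed Compete is best. ✓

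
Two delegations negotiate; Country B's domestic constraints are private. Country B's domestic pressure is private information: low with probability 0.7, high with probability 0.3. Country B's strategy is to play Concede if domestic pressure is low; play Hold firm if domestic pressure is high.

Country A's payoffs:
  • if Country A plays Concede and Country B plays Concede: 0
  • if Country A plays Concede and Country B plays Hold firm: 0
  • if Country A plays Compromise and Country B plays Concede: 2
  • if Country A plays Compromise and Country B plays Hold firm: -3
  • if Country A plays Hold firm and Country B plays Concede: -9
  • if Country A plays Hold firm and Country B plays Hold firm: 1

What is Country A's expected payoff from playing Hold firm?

-6

Take the expectation over Country B's domestic pressure, weighting each type's action by its prior probability.
E[Hold firm] = 0.7·(-9) + 0.3·1 = (-6.3) + 0.3 = -6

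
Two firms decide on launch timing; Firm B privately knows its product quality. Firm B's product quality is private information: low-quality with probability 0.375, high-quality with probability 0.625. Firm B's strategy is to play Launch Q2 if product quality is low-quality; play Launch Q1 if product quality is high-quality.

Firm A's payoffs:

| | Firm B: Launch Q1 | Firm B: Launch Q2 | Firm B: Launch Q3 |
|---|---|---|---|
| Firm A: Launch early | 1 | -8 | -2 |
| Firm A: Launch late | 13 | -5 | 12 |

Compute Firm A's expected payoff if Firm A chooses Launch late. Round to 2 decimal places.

Take the expectation over Firm B's product quality, weighting each type's action by its prior probability.
E[Launch late] = 0.375·(-5) + 0.625·13 = (-1.875) + 8.125 = 6.25

6.25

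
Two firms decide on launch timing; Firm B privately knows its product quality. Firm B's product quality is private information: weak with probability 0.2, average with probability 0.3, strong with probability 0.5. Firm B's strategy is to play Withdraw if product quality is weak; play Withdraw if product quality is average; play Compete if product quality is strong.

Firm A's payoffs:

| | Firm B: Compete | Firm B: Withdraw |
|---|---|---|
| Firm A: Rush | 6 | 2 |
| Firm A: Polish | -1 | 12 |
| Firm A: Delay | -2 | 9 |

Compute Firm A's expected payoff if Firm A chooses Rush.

4

E[Rush] = 0.2·2 + 0.3·2 + 0.5·6 = 0.4 + 0.6 + 3 = 4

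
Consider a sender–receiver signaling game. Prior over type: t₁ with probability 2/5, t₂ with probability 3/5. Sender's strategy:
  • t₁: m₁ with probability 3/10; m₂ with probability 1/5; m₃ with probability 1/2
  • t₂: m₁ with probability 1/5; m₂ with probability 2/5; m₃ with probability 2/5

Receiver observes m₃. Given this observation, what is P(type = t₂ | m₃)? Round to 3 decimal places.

P(m₃) = (2/5)·(1/2) + (3/5)·(2/5) = 11/25
P(t₂ | m₃) = ((3/5)·(2/5)) / (11/25) = (6/25) / (11/25) = 6/11

0.545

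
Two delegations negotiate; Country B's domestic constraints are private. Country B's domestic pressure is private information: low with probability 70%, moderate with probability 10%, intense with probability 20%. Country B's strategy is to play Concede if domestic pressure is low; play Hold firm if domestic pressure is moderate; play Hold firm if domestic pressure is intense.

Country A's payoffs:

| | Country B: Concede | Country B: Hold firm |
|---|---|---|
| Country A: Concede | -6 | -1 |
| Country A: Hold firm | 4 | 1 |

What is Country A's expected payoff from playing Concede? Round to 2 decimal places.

E[Concede] = 0.7·(-6) + 0.1·(-1) + 0.2·(-1) = (-4.2) + (-0.1) + (-0.2) = -4.5

-4.50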